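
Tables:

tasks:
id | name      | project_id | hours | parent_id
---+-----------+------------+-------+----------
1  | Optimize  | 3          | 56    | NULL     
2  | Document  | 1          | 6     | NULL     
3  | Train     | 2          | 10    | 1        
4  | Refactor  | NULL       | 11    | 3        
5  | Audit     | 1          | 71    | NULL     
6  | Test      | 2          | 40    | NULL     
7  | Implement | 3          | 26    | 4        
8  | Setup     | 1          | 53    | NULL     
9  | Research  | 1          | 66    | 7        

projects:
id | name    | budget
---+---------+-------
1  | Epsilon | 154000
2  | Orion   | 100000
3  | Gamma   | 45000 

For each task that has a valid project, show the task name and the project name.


INNER JOIN keeps only tasks rows whose project_id matches an id in projects. Walk through each task:
  - task 1 (Optimize): project_id=3 -> matches Gamma
  - task 2 (Document): project_id=1 -> matches Epsilon
  - task 3 (Train): project_id=2 -> matches Orion
  - task 4 (Refactor): project_id=NULL, no match -> dropped
  - task 5 (Audit): project_id=1 -> matches Epsilon
  - task 6 (Test): project_id=2 -> matches Orion
  - task 7 (Implement): project_id=3 -> matches Gamma
  - task 8 (Setup): project_id=1 -> matches Epsilon
  - task 9 (Research): project_id=1 -> matches Epsilon
So 1 of 9 rows is dropped.

SQL:
SELECT a.name, b.name AS project
FROM tasks a
INNER JOIN projects b ON a.project_id = b.id

Result:
name      | project
----------+--------
Optimize  | Gamma  
Document  | Epsilon
Train     | Orion  
Audit     | Epsilon
Test      | Orion  
Implement | Gamma  
Setup     | Epsilon
Research  | Epsilon


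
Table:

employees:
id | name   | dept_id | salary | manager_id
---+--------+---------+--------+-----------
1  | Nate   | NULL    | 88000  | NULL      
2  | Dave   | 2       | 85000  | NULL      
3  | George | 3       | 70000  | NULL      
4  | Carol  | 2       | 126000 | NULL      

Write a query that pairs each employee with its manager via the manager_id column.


This is a self-join: employees is joined to a second copy of itself, matching each row's manager_id to another row's id. Use LEFT JOIN so rows with manager_id=NULL are kept.
  - employee 1 (Nate): manager_id=NULL -> NULL
  - employee 2 (Dave): manager_id=NULL -> NULL
  - employee 3 (George): manager_id=NULL -> NULL
  - employee 4 (Carol): manager_id=NULL -> NULL

SQL:
SELECT a.name AS item, b.name AS manager
FROM employees a
LEFT JOIN employees b ON a.manager_id = b.id

Result:
item   | manager
-------+--------
Nate   | NULL   
Dave   | NULL   
George | NULL   
Carol  | NULL   


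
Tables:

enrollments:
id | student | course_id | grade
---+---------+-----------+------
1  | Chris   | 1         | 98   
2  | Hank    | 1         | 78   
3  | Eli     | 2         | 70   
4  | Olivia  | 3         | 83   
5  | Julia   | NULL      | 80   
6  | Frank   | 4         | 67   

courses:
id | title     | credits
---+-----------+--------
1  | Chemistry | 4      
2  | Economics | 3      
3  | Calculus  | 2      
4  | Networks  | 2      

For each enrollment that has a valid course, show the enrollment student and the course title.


INNER JOIN keeps only enrollments rows whose course_id matches an id in courses. Walk through each enrollment:
  - enrollment 1 (Chris): course_id=1 -> matches Chemistry
  - enrollment 2 (Hank): course_id=1 -> matches Chemistry
  - enrollment 3 (Eli): course_id=2 -> matches Economics
  - enrollment 4 (Olivia): course_id=3 -> matches Calculus
  - enrollment 5 (Julia): course_id=NULL, no match -> dropped
  - enrollment 6 (Frank): course_id=4 -> matches Networks
So 1 of 6 rows is dropped.

SQL:
SELECT a.student, b.title AS course
FROM enrollments a
INNER JOIN courses b ON a.course_id = b.id

Result:
student | course   
--------+----------
Chris   | Chemistry
Hank    | Chemistry
Eli     | Economics
Olivia  | Calculus 
Frank   | Networks 


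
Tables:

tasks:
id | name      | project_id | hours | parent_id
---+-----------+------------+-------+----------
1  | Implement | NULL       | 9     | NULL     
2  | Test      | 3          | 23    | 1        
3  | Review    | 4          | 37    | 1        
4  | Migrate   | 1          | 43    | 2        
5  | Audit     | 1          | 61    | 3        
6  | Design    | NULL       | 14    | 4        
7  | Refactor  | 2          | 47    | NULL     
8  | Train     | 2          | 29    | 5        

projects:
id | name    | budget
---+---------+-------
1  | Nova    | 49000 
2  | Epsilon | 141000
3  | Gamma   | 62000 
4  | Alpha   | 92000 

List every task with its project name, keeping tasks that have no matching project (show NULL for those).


LEFT JOIN keeps every row from tasks (the left table); where project_id has no match in projects, the project columns become NULL. Walk through each task:
  - task 1 (Implement): project_id=NULL, no match -> kept with NULL
  - task 2 (Test): project_id=3 -> matches Gamma
  - task 3 (Review): project_id=4 -> matches Alpha
  - task 4 (Migrate): project_id=1 -> matches Nova
  - task 5 (Audit): project_id=1 -> matches Nova
  - task 6 (Design): project_id=NULL, no match -> kept with NULL
  - task 7 (Refactor): project_id=2 -> matches Epsilon
  - task 8 (Train): project_id=2 -> matches Epsilon
All 8 rows appear; 2 have NULL project.

SQL:
SELECT a.name, b.name AS project
FROM tasks a
LEFT JOIN projects b ON a.project_id = b.id

Result:
name      | project
----------+--------
Implement | NULL   
Test      | Gamma  
Review    | Alpha  
Migrate   | Nova   
Audit     | Nova   
Design    | NULL   
Refactor  | Epsilon
Train     | Epsilon


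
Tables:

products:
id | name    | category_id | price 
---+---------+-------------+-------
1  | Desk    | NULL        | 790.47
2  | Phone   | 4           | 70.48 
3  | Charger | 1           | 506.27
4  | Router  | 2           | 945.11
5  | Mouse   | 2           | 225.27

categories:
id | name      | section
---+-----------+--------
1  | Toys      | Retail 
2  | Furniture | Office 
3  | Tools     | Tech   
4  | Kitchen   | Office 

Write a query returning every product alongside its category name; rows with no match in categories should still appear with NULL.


LEFT JOIN keeps every row from products (the left table); where category_id has no match in categories, the category columns become NULL. Walk through each product:
  - product 1 (Desk): category_id=NULL, no match -> kept with NULL
  - product 2 (Phone): category_id=4 -> matches Kitchen
  - product 3 (Charger): category_id=1 -> matches Toys
  - product 4 (Router): category_id=2 -> matches Furniture
  - product 5 (Mouse): category_id=2 -> matches Furniture
All 5 rows appear; 1 has NULL category.

SQL:
SELECT a.name, b.name AS category
FROM products a
LEFT JOIN categories b ON a.category_id = b.id

Result:
name    | category 
--------+----------
Desk    | NULL     
Phone   | Kitchen  
Charger | Toys     
Router  | Furniture
Mouse   | Furniture


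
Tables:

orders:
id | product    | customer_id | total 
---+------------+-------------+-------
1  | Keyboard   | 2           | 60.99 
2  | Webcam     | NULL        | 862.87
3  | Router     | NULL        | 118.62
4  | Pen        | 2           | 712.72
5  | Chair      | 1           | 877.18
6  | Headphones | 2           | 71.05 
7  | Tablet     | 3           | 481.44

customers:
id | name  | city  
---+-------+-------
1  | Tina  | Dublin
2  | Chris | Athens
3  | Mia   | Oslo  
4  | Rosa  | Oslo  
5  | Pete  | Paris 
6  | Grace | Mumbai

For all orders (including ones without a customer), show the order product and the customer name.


LEFT JOIN keeps every row from orders (the left table); where customer_id has no match in customers, the customer columns become NULL. Walk through each order:
  - order 1 (Keyboard): customer_id=2 -> matches Chris
  - order 2 (Webcam): customer_id=NULL, no match -> kept with NULL
  - order 3 (Router): customer_id=NULL, no match -> kept with NULL
  - order 4 (Pen): customer_id=2 -> matches Chris
  - order 5 (Chair): customer_id=1 -> matches Tina
  - order 6 (Headphones): customer_id=2 -> matches Chris
  - order 7 (Tablet): customer_id=3 -> matches Mia
All 7 rows appear; 2 have NULL customer.

SQL:
SELECT a.product, b.name AS customer
FROM orders a
LEFT JOIN customers b ON a.customer_id = b.id

Result:
product    | customer
-----------+---------
Keyboard   | Chris   
Webcam     | NULL    
Router     | NULL    
Pen        | Chris   
Chair      | Tina    
Headphones | Chris   
Tablet     | Mia     


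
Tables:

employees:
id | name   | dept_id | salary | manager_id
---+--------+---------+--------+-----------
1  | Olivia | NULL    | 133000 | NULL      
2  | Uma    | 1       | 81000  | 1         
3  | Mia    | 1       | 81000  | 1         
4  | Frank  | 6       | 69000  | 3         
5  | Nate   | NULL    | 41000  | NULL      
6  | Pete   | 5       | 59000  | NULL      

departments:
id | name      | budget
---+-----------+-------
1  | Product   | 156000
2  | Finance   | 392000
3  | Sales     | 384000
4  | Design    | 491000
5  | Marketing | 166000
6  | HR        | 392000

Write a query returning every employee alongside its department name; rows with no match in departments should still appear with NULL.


LEFT JOIN keeps every row from employees (the left table); where dept_id has no match in departments, the department columns become NULL. Walk through each employee:
  - employee 1 (Olivia): dept_id=NULL, no match -> kept with NULL
  - employee 2 (Uma): dept_id=1 -> matches Product
  - employee 3 (Mia): dept_id=1 -> matches Product
  - employee 4 (Frank): dept_id=6 -> matches HR
  - employee 5 (Nate): dept_id=NULL, no match -> kept with NULL
  - employee 6 (Pete): dept_id=5 -> matches Marketing
All 6 rows appear; 2 have NULL department.

SQL:
SELECT a.name, b.name AS department
FROM employees a
LEFT JOIN departments b ON a.dept_id = b.id

Result:
name   | department
-------+-----------
Olivia | NULL      
Uma    | Product   
Mia    | Product   
Frank  | HR        
Nate   | NULL      
Pete   | Marketing 


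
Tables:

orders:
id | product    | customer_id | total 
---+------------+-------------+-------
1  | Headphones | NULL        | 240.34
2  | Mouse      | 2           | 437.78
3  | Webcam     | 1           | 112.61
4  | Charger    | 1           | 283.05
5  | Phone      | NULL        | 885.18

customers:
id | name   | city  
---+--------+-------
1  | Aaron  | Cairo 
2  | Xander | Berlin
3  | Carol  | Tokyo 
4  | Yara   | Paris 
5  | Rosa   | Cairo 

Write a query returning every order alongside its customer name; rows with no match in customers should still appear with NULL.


LEFT JOIN keeps every row from orders (the left table); where customer_id has no match in customers, the customer columns become NULL. Walk through each order:
  - order 1 (Headphones): customer_id=NULL, no match -> kept with NULL
  - order 2 (Mouse): customer_id=2 -> matches Xander
  - order 3 (Webcam): customer_id=1 -> matches Aaron
  - order 4 (Charger): customer_id=1 -> matches Aaron
  - order 5 (Phone): customer_id=NULL, no match -> kept with NULL
All 5 rows appear; 2 have NULL customer.

SQL:
SELECT a.product, b.name AS customer
FROM orders a
LEFT JOIN customers b ON a.customer_id = b.id

Result:
product    | customer
-----------+---------
Headphones | NULL    
Mouse      | Xander  
Webcam     | Aaron   
Charger    | Aaron   
Phone      | NULL    


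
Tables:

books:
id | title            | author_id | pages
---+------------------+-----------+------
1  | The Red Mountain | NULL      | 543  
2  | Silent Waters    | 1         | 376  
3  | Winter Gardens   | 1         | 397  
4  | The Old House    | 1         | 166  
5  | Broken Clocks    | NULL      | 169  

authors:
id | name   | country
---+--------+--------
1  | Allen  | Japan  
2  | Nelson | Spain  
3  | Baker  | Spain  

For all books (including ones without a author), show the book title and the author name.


LEFT JOIN keeps every row from books (the left table); where author_id has no match in authors, the author columns become NULL. Walk through each book:
  - book 1 (The Red Mountain): author_id=NULL, no match -> kept with NULL
  - book 2 (Silent Waters): author_id=1 -> matches Allen
  - book 3 (Winter Gardens): author_id=1 -> matches Allen
  - book 4 (The Old House): author_id=1 -> matches Allen
  - book 5 (Broken Clocks): author_id=NULL, no match -> kept with NULL
All 5 rows appear; 2 have NULL author.

SQL:
SELECT a.title, b.name AS author
FROM books a
LEFT JOIN authors b ON a.author_id = b.id

Result:
title            | author
-----------------+-------
The Red Mountain | NULL  
Silent Waters    | Allen 
Winter Gardens   | Allen 
The Old House    | Allen 
Broken Clocks    | NULL  


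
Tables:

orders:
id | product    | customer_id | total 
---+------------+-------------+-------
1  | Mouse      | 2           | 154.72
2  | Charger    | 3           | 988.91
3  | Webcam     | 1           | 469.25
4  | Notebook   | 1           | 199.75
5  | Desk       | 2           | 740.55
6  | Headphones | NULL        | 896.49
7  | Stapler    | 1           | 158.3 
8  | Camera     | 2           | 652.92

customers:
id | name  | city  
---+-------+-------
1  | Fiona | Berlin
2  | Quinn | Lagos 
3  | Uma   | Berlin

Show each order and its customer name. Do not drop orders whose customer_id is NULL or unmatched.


LEFT JOIN keeps every row from orders (the left table); where customer_id has no match in customers, the customer columns become NULL. Walk through each order:
  - order 1 (Mouse): customer_id=2 -> matches Quinn
  - order 2 (Charger): customer_id=3 -> matches Uma
  - order 3 (Webcam): customer_id=1 -> matches Fiona
  - order 4 (Notebook): customer_id=1 -> matches Fiona
  - order 5 (Desk): customer_id=2 -> matches Quinn
  - order 6 (Headphones): customer_id=NULL, no match -> kept with NULL
  - order 7 (Stapler): customer_id=1 -> matches Fiona
  - order 8 (Camera): customer_id=2 -> matches Quinn
All 8 rows appear; 1 has NULL customer.

SQL:
SELECT a.product, b.name AS customer
FROM orders a
LEFT JOIN customers b ON a.customer_id = b.id

Result:
product    | customer
-----------+---------
Mouse      | Quinn   
Charger    | Uma     
Webcam     | Fiona   
Notebook   | Fiona   
Desk       | Quinn   
Headphones | NULL    
Stapler    | Fiona   
Camera     | Quinn   


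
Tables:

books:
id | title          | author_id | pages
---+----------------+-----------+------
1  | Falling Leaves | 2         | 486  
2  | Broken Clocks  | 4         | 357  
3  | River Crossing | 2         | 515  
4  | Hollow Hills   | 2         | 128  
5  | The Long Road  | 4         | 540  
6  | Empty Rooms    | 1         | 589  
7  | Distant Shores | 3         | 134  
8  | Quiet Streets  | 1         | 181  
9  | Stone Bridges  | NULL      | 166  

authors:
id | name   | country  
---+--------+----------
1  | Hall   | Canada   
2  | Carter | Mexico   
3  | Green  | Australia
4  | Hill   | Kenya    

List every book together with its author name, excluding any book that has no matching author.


INNER JOIN keeps only books rows whose author_id matches an id in authors. Walk through each book:
  - book 1 (Falling Leaves): author_id=2 -> matches Carter
  - book 2 (Broken Clocks): author_id=4 -> matches Hill
  - book 3 (River Crossing): author_id=2 -> matches Carter
  - book 4 (Hollow Hills): author_id=2 -> matches Carter
  - book 5 (The Long Road): author_id=4 -> matches Hill
  - book 6 (Empty Rooms): author_id=1 -> matches Hall
  - book 7 (Distant Shores): author_id=3 -> matches Green
  - book 8 (Quiet Streets): author_id=1 -> matches Hall
  - book 9 (Stone Bridges): author_id=NULL, no match -> dropped
So 1 of 9 rows is dropped.

SQL:
SELECT a.title, b.name AS author
FROM books a
INNER JOIN authors b ON a.author_id = b.id

Result:
title          | author
---------------+-------
Falling Leaves | Carter
Broken Clocks  | Hill  
River Crossing | Carter
Hollow Hills   | Carter
The Long Road  | Hill  
Empty Rooms    | Hall  
Distant Shores | Green 
Quiet Streets  | Hall  


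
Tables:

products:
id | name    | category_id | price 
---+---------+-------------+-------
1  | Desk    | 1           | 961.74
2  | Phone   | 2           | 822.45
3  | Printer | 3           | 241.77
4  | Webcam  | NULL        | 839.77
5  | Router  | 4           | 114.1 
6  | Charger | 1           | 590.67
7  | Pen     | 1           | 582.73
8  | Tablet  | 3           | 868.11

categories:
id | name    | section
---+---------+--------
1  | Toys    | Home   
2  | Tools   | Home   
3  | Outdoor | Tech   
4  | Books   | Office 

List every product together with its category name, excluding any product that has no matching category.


INNER JOIN keeps only products rows whose category_id matches an id in categories. Walk through each product:
  - product 1 (Desk): category_id=1 -> matches Toys
  - product 2 (Phone): category_id=2 -> matches Tools
  - product 3 (Printer): category_id=3 -> matches Outdoor
  - product 4 (Webcam): category_id=NULL, no match -> dropped
  - product 5 (Router): category_id=4 -> matches Books
  - product 6 (Charger): category_id=1 -> matches Toys
  - product 7 (Pen): category_id=1 -> matches Toys
  - product 8 (Tablet): category_id=3 -> matches Outdoor
So 1 of 8 rows is dropped.

SQL:
SELECT a.name, b.name AS category
FROM products a
INNER JOIN categories b ON a.category_id = b.id

Result:
name    | category
--------+---------
Desk    | Toys    
Phone   | Tools   
Printer | Outdoor 
Router  | Books   
Charger | Toys    
Pen     | Toys    
Tablet  | Outdoor 


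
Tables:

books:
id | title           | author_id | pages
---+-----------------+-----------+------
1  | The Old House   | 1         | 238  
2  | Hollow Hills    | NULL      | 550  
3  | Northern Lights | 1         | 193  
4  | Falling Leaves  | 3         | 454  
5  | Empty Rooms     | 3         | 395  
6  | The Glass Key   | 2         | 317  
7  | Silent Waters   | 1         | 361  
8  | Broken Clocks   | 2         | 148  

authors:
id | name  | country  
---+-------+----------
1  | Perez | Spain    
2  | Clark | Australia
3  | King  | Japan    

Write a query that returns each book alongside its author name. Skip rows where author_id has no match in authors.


INNER JOIN keeps only books rows whose author_id matches an id in authors. Walk through each book:
  - book 1 (The Old House): author_id=1 -> matches Perez
  - book 2 (Hollow Hills): author_id=NULL, no match -> dropped
  - book 3 (Northern Lights): author_id=1 -> matches Perez
  - book 4 (Falling Leaves): author_id=3 -> matches King
  - book 5 (Empty Rooms): author_id=3 -> matches King
  - book 6 (The Glass Key): author_id=2 -> matches Clark
  - book 7 (Silent Waters): author_id=1 -> matches Perez
  - book 8 (Broken Clocks): author_id=2 -> matches Clark
So 1 of 8 rows is dropped.

SQL:
SELECT a.title, b.name AS author
FROM books a
INNER JOIN authors b ON a.author_id = b.id

Result:
title           | author
----------------+-------
The Old House   | Perez 
Northern Lights | Perez 
Falling Leaves  | King  
Empty Rooms     | King  
The Glass Key   | Clark 
Silent Waters   | Perez 
Broken Clocks   | Clark 


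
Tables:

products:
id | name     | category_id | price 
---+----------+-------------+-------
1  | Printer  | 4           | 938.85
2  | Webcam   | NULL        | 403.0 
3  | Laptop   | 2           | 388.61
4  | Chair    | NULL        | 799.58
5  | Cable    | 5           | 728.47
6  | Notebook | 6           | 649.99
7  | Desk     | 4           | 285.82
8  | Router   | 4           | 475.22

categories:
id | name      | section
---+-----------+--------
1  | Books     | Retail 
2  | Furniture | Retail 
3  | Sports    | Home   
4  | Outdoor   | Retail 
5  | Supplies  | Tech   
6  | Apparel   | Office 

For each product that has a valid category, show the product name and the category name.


INNER JOIN keeps only products rows whose category_id matches an id in categories. Walk through each product:
  - product 1 (Printer): category_id=4 -> matches Outdoor
  - product 2 (Webcam): category_id=NULL, no match -> dropped
  - product 3 (Laptop): category_id=2 -> matches Furniture
  - product 4 (Chair): category_id=NULL, no match -> dropped
  - product 5 (Cable): category_id=5 -> matches Supplies
  - product 6 (Notebook): category_id=6 -> matches Apparel
  - product 7 (Desk): category_id=4 -> matches Outdoor
  - product 8 (Router): category_id=4 -> matches Outdoor
So 2 of 8 rows are dropped.

SQL:
SELECT a.name, b.name AS category
FROM products a
INNER JOIN categories b ON a.category_id = b.id

Result:
name     | category 
---------+----------
Printer  | Outdoor  
Laptop   | Furniture
Cable    | Supplies 
Notebook | Apparel  
Desk     | Outdoor  
Router   | Outdoor  


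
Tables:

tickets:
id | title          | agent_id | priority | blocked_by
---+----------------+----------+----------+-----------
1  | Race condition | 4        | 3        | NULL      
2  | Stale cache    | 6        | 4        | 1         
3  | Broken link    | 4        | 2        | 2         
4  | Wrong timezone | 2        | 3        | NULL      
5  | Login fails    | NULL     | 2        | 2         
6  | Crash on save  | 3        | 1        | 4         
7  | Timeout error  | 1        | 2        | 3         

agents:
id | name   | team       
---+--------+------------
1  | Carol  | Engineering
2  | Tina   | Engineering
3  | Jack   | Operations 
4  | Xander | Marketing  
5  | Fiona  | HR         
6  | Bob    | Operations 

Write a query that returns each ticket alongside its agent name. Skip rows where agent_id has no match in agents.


INNER JOIN keeps only tickets rows whose agent_id matches an id in agents. Walk through each ticket:
  - ticket 1 (Race condition): agent_id=4 -> matches Xander
  - ticket 2 (Stale cache): agent_id=6 -> matches Bob
  - ticket 3 (Broken link): agent_id=4 -> matches Xander
  - ticket 4 (Wrong timezone): agent_id=2 -> matches Tina
  - ticket 5 (Login fails): agent_id=NULL, no match -> dropped
  - ticket 6 (Crash on save): agent_id=3 -> matches Jack
  - ticket 7 (Timeout error): agent_id=1 -> matches Carol
So 1 of 7 rows is dropped.

SQL:
SELECT a.title, b.name AS agent
FROM tickets a
INNER JOIN agents b ON a.agent_id = b.id

Result:
title          | agent 
---------------+-------
Race condition | Xander
Stale cache    | Bob   
Broken link    | Xander
Wrong timezone | Tina  
Crash on save  | Jack  
Timeout error  | Carol 


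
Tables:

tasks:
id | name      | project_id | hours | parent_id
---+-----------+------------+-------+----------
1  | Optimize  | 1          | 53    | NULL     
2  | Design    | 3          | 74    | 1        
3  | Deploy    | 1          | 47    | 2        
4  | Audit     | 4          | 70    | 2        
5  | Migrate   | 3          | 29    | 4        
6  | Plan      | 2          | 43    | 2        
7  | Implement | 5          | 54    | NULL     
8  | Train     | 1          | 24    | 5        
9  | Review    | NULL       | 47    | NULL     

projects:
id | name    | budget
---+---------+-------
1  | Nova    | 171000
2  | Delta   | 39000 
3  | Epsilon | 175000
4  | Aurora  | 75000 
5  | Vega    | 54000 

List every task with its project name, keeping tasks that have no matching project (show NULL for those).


LEFT JOIN keeps every row from tasks (the left table); where project_id has no match in projects, the project columns become NULL. Walk through each task:
  - task 1 (Optimize): project_id=1 -> matches Nova
  - task 2 (Design): project_id=3 -> matches Epsilon
  - task 3 (Deploy): project_id=1 -> matches Nova
  - task 4 (Audit): project_id=4 -> matches Aurora
  - task 5 (Migrate): project_id=3 -> matches Epsilon
  - task 6 (Plan): project_id=2 -> matches Delta
  - task 7 (Implement): project_id=5 -> matches Vega
  - task 8 (Train): project_id=1 -> matches Nova
  - task 9 (Review): project_id=NULL, no match -> kept with NULL
All 9 rows appear; 1 has NULL project.

SQL:
SELECT a.name, b.name AS project
FROM tasks a
LEFT JOIN projects b ON a.project_id = b.id

Result:
name      | project
----------+--------
Optimize  | Nova   
Design    | Epsilon
Deploy    | Nova   
Audit     | Aurora 
Migrate   | Epsilon
Plan      | Delta  
Implement | Vega   
Train     | Nova   
Review    | NULL   


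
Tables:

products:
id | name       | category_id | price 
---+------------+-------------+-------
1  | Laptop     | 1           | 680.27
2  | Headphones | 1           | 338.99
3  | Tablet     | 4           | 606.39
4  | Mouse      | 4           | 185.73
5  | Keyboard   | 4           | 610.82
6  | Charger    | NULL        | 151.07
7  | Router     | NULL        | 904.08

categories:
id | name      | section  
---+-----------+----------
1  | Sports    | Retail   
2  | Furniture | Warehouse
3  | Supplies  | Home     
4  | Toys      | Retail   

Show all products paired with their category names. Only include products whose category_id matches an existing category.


INNER JOIN keeps only products rows whose category_id matches an id in categories. Walk through each product:
  - product 1 (Laptop): category_id=1 -> matches Sports
  - product 2 (Headphones): category_id=1 -> matches Sports
  - product 3 (Tablet): category_id=4 -> matches Toys
  - product 4 (Mouse): category_id=4 -> matches Toys
  - product 5 (Keyboard): category_id=4 -> matches Toys
  - product 6 (Charger): category_id=NULL, no match -> dropped
  - product 7 (Router): category_id=NULL, no match -> dropped
So 2 of 7 rows are dropped.

SQL:
SELECT a.name, b.name AS category
FROM products a
INNER JOIN categories b ON a.category_id = b.id

Result:
name       | category
-----------+---------
Laptop     | Sports  
Headphones | Sports  
Tablet     | Toys    
Mouse      | Toys    
Keyboard   | Toys    


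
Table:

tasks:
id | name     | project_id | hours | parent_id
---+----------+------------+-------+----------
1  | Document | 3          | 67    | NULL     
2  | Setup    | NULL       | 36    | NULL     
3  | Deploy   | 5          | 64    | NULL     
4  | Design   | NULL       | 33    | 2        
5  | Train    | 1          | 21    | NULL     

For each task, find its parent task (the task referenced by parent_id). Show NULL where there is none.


This is a self-join: tasks is joined to a second copy of itself, matching each row's parent_id to another row's id. Use LEFT JOIN so rows with parent_id=NULL are kept.
  - task 1 (Document): parent_id=NULL -> NULL
  - task 2 (Setup): parent_id=NULL -> NULL
  - task 3 (Deploy): parent_id=NULL -> NULL
  - task 4 (Design): parent_id=2 -> Setup
  - task 5 (Train): parent_id=NULL -> NULL

SQL:
SELECT a.name AS item, b.name AS parent
FROM tasks a
LEFT JOIN tasks b ON a.parent_id = b.id

Result:
item     | parent
---------+-------
Document | NULL  
Setup    | NULL  
Deploy   | NULL  
Design   | Setup 
Train    | NULL  


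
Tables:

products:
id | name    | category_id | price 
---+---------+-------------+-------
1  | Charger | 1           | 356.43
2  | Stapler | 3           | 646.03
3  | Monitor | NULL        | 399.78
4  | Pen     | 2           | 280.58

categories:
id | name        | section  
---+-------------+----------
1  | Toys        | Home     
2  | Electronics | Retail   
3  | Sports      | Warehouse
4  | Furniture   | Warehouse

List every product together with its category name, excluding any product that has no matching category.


INNER JOIN keeps only products rows whose category_id matches an id in categories. Walk through each product:
  - product 1 (Charger): category_id=1 -> matches Toys
  - product 2 (Stapler): category_id=3 -> matches Sports
  - product 3 (Monitor): category_id=NULL, no match -> dropped
  - product 4 (Pen): category_id=2 -> matches Electronics
So 1 of 4 rows is dropped.

SQL:
SELECT a.name, b.name AS category
FROM products a
INNER JOIN categories b ON a.category_id = b.id

Result:
name    | category   
--------+------------
Charger | Toys       
Stapler | Sports     
Pen     | Electronics


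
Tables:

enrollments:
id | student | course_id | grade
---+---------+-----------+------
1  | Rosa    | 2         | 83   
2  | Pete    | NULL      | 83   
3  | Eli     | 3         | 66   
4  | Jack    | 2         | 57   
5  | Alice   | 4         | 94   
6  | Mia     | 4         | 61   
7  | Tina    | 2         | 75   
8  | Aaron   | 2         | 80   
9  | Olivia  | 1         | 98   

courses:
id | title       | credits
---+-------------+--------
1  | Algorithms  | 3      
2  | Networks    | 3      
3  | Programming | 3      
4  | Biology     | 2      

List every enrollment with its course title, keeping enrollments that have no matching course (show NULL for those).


LEFT JOIN keeps every row from enrollments (the left table); where course_id has no match in courses, the course columns become NULL. Walk through each enrollment:
  - enrollment 1 (Rosa): course_id=2 -> matches Networks
  - enrollment 2 (Pete): course_id=NULL, no match -> kept with NULL
  - enrollment 3 (Eli): course_id=3 -> matches Programming
  - enrollment 4 (Jack): course_id=2 -> matches Networks
  - enrollment 5 (Alice): course_id=4 -> matches Biology
  - enrollment 6 (Mia): course_id=4 -> matches Biology
  - enrollment 7 (Tina): course_id=2 -> matches Networks
  - enrollment 8 (Aaron): course_id=2 -> matches Networks
  - enrollment 9 (Olivia): course_id=1 -> matches Algorithms
All 9 rows appear; 1 has NULL course.

SQL:
SELECT a.student, b.title AS course
FROM enrollments a
LEFT JOIN courses b ON a.course_id = b.id

Result:
student | course     
--------+------------
Rosa    | Networks   
Pete    | NULL       
Eli     | Programming
Jack    | Networks   
Alice   | Biology    
Mia     | Biology    
Tina    | Networks   
Aaron   | Networks   
Olivia  | Algorithms 


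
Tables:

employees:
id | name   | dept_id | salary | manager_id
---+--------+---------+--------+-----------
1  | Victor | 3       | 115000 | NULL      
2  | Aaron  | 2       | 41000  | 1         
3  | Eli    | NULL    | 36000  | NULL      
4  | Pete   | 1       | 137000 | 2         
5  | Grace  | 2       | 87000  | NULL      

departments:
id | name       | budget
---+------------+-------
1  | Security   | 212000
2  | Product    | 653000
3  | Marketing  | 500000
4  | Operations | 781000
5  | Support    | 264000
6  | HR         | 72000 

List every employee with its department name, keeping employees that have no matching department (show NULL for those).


LEFT JOIN keeps every row from employees (the left table); where dept_id has no match in departments, the department columns become NULL. Walk through each employee:
  - employee 1 (Victor): dept_id=3 -> matches Marketing
  - employee 2 (Aaron): dept_id=2 -> matches Product
  - employee 3 (Eli): dept_id=NULL, no match -> kept with NULL
  - employee 4 (Pete): dept_id=1 -> matches Security
  - employee 5 (Grace): dept_id=2 -> matches Product
All 5 rows appear; 1 has NULL department.

SQL:
SELECT a.name, b.name AS department
FROM employees a
LEFT JOIN departments b ON a.dept_id = b.id

Result:
name   | department
-------+-----------
Victor | Marketing 
Aaron  | Product   
Eli    | NULL      
Pete   | Security  
Grace  | Product   


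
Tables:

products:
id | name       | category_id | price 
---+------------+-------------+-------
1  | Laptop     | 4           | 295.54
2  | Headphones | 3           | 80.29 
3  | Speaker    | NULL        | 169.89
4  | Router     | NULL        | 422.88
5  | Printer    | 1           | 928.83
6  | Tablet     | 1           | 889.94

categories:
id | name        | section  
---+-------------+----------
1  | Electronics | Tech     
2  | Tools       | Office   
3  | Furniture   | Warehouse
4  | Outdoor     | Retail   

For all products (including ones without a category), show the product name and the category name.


LEFT JOIN keeps every row from products (the left table); where category_id has no match in categories, the category columns become NULL. Walk through each product:
  - product 1 (Laptop): category_id=4 -> matches Outdoor
  - product 2 (Headphones): category_id=3 -> matches Furniture
  - product 3 (Speaker): category_id=NULL, no match -> kept with NULL
  - product 4 (Router): category_id=NULL, no match -> kept with NULL
  - product 5 (Printer): category_id=1 -> matches Electronics
  - product 6 (Tablet): category_id=1 -> matches Electronics
All 6 rows appear; 2 have NULL category.

SQL:
SELECT a.name, b.name AS category
FROM products a
LEFT JOIN categories b ON a.category_id = b.id

Result:
name       | category   
-----------+------------
Laptop     | Outdoor    
Headphones | Furniture  
Speaker    | NULL       
Router     | NULL       
Printer    | Electronics
Tablet     | Electronics


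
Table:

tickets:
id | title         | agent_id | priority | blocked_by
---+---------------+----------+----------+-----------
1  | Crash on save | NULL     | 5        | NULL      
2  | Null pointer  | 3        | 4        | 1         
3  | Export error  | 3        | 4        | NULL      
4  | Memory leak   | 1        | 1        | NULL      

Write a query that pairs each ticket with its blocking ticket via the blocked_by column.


This is a self-join: tickets is joined to a second copy of itself, matching each row's blocked_by to another row's id. Use LEFT JOIN so rows with blocked_by=NULL are kept.
  - ticket 1 (Crash on save): blocked_by=NULL -> NULL
  - ticket 2 (Null pointer): blocked_by=1 -> Crash on save
  - ticket 3 (Export error): blocked_by=NULL -> NULL
  - ticket 4 (Memory leak): blocked_by=NULL -> NULL

SQL:
SELECT a.title AS item, b.title AS blocked_by
FROM tickets a
LEFT JOIN tickets b ON a.blocked_by = b.id

Result:
item          | blocked_by   
--------------+--------------
Crash on save | NULL         
Null pointer  | Crash on save
Export error  | NULL         
Memory leak   | NULL         


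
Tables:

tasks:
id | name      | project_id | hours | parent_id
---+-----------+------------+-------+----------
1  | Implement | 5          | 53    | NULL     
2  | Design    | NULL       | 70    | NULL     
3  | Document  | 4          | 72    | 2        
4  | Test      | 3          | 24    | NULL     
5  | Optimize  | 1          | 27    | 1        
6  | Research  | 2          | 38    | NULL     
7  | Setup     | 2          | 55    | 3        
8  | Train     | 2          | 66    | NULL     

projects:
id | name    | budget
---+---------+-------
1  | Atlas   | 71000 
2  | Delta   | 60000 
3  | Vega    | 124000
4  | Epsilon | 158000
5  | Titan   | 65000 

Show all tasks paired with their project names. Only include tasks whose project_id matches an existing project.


INNER JOIN keeps only tasks rows whose project_id matches an id in projects. Walk through each task:
  - task 1 (Implement): project_id=5 -> matches Titan
  - task 2 (Design): project_id=NULL, no match -> dropped
  - task 3 (Document): project_id=4 -> matches Epsilon
  - task 4 (Test): project_id=3 -> matches Vega
  - task 5 (Optimize): project_id=1 -> matches Atlas
  - task 6 (Research): project_id=2 -> matches Delta
  - task 7 (Setup): project_id=2 -> matches Delta
  - task 8 (Train): project_id=2 -> matches Delta
So 1 of 8 rows is dropped.

SQL:
SELECT a.name, b.name AS project
FROM tasks a
INNER JOIN projects b ON a.project_id = b.id

Result:
name      | project
----------+--------
Implement | Titan  
Document  | Epsilon
Test      | Vega   
Optimize  | Atlas  
Research  | Delta  
Setup     | Delta  
Train     | Delta  


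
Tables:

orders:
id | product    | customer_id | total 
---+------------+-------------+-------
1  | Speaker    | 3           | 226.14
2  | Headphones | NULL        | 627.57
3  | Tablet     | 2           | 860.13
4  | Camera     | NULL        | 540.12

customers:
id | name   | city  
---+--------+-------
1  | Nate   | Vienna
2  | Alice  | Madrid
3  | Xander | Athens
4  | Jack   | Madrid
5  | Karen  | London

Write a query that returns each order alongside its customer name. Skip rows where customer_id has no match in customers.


INNER JOIN keeps only orders rows whose customer_id matches an id in customers. Walk through each order:
  - order 1 (Speaker): customer_id=3 -> matches Xander
  - order 2 (Headphones): customer_id=NULL, no match -> dropped
  - order 3 (Tablet): customer_id=2 -> matches Alice
  - order 4 (Camera): customer_id=NULL, no match -> dropped
So 2 of 4 rows are dropped.

SQL:
SELECT a.product, b.name AS customer
FROM orders a
INNER JOIN customers b ON a.customer_id = b.id

Result:
product | customer
--------+---------
Speaker | Xander  
Tablet  | Alice   


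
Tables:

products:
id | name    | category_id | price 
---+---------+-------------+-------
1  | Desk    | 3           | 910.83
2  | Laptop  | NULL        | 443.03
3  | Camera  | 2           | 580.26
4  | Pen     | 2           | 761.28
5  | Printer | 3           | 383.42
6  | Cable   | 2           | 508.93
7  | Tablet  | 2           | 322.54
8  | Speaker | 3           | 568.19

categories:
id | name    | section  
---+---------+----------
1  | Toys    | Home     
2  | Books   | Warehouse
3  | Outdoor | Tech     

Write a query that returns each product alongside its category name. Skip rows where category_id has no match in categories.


INNER JOIN keeps only products rows whose category_id matches an id in categories. Walk through each product:
  - product 1 (Desk): category_id=3 -> matches Outdoor
  - product 2 (Laptop): category_id=NULL, no match -> dropped
  - product 3 (Camera): category_id=2 -> matches Books
  - product 4 (Pen): category_id=2 -> matches Books
  - product 5 (Printer): category_id=3 -> matches Outdoor
  - product 6 (Cable): category_id=2 -> matches Books
  - product 7 (Tablet): category_id=2 -> matches Books
  - product 8 (Speaker): category_id=3 -> matches Outdoor
So 1 of 8 rows is dropped.

SQL:
SELECT a.name, b.name AS category
FROM products a
INNER JOIN categories b ON a.category_id = b.id

Result:
name    | category
--------+---------
Desk    | Outdoor 
Camera  | Books   
Pen     | Books   
Printer | Outdoor 
Cable   | Books   
Tablet  | Books   
Speaker | Outdoor 


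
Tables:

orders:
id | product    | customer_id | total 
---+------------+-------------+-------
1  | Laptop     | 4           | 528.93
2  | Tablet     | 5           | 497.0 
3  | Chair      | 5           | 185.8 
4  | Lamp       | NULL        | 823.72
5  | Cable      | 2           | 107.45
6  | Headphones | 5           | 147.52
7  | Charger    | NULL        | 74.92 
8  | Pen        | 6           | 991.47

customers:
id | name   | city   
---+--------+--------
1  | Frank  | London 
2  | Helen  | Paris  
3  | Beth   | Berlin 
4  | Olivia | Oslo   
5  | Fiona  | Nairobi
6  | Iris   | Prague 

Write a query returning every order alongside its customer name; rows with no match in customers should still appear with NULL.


LEFT JOIN keeps every row from orders (the left table); where customer_id has no match in customers, the customer columns become NULL. Walk through each order:
  - order 1 (Laptop): customer_id=4 -> matches Olivia
  - order 2 (Tablet): customer_id=5 -> matches Fiona
  - order 3 (Chair): customer_id=5 -> matches Fiona
  - order 4 (Lamp): customer_id=NULL, no match -> kept with NULL
  - order 5 (Cable): customer_id=2 -> matches Helen
  - order 6 (Headphones): customer_id=5 -> matches Fiona
  - order 7 (Charger): customer_id=NULL, no match -> kept with NULL
  - order 8 (Pen): customer_id=6 -> matches Iris
All 8 rows appear; 2 have NULL customer.

SQL:
SELECT a.product, b.name AS customer
FROM orders a
LEFT JOIN customers b ON a.customer_id = b.id

Result:
product    | customer
-----------+---------
Laptop     | Olivia  
Tablet     | Fiona   
Chair      | Fiona   
Lamp       | NULL    
Cable      | Helen   
Headphones | Fiona   
Charger    | NULL    
Pen        | Iris    


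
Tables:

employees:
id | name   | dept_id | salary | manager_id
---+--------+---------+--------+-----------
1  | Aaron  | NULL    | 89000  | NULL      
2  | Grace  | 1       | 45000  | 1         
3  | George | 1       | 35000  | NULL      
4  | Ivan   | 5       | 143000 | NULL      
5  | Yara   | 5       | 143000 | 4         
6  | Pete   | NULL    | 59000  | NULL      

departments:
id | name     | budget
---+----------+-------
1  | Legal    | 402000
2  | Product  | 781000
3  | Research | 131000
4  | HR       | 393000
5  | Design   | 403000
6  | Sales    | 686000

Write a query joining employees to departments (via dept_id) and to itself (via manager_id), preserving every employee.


Two LEFT JOINs from the same base table employees: one to departments via dept_id, one to employees itself via manager_id. Both are LEFT so every employee is preserved.
Match against departments:
  - employee 1 (Aaron): dept_id=NULL, no match -> kept with NULL
  - employee 2 (Grace): dept_id=1 -> matches Legal
  - employee 3 (George): dept_id=1 -> matches Legal
  - employee 4 (Ivan): dept_id=5 -> matches Design
  - employee 5 (Yara): dept_id=5 -> matches Design
  - employee 6 (Pete): dept_id=NULL, no match -> kept with NULL
Match against employees (self):
  - employee 1 (Aaron): manager_id=NULL -> NULL
  - employee 2 (Grace): manager_id=1 -> Aaron
  - employee 3 (George): manager_id=NULL -> NULL
  - employee 4 (Ivan): manager_id=NULL -> NULL
  - employee 5 (Yara): manager_id=4 -> Ivan
  - employee 6 (Pete): manager_id=NULL -> NULL

SQL:
SELECT a.name, b.name AS department, c.name AS manager
FROM employees a
LEFT JOIN departments b ON a.dept_id = b.id
LEFT JOIN employees c ON a.manager_id = c.id

Result:
name   | department | manager
-------+------------+--------
Aaron  | NULL       | NULL   
Grace  | Legal      | Aaron  
George | Legal      | NULL   
Ivan   | Design     | NULL   
Yara   | Design     | Ivan   
Pete   | NULL       | NULL   
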